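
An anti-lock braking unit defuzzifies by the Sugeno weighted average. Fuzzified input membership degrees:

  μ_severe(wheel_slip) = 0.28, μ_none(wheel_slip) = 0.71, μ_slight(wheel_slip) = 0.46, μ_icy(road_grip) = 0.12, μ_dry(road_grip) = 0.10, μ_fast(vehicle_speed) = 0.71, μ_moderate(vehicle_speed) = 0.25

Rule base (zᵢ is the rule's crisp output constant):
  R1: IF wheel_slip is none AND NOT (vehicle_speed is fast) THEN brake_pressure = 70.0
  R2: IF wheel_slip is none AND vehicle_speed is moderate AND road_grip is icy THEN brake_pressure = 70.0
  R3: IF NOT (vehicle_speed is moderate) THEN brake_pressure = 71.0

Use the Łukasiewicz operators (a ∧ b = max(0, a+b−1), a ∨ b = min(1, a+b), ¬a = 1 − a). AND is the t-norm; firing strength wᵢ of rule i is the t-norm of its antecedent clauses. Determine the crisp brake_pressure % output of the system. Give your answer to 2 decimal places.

71.00

R1 (z=70.0): none=0.71, ¬fast=1−0.71=0.29; AND[max(0, a+b−1)] → w = 0.00
R2 (z=70.0): none=0.71, moderate=0.25, icy=0.12; AND[max(0, a+b−1)] → w = 0.00
R3 (z=71.0): ¬moderate=1−0.25=0.75 → w = 0.75
Weighted average = (0.00·70.0 + 0.00·70.0 + 0.75·71.0) / (0.00 + 0.00 + 0.75)
  = 53.2500 / 0.7500 = 71.00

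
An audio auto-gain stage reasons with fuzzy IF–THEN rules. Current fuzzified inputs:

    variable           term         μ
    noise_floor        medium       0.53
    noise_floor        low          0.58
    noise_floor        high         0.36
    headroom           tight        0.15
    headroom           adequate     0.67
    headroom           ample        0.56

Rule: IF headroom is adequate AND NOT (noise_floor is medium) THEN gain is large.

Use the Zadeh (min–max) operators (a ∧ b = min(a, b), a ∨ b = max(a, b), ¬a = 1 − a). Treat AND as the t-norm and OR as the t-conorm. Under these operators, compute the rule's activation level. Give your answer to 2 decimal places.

0.47

firing strength: adequate=0.67, ¬medium=1−0.53=0.47; AND[min(a, b)] → w = 0.47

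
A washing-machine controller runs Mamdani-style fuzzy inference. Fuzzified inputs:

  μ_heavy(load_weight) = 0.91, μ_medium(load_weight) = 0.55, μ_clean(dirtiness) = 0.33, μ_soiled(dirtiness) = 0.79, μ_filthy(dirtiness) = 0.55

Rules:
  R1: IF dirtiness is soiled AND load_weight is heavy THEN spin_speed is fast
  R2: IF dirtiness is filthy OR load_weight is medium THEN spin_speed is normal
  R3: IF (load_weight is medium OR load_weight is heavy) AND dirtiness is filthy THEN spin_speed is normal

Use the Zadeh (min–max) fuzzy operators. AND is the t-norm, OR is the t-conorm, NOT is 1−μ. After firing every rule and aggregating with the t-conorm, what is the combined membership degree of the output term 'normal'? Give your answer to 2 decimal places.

0.55

R1: soiled=0.79, heavy=0.91; AND[min(a, b)] → w = 0.79
R2: filthy=0.55, medium=0.55; OR[max(a, b)] → w = 0.55
R3: (medium=0.55 OR heavy=0.91) = 0.91; AND[min(a, b)] with filthy=0.55 → w = 0.55
Rules with consequent 'normal': {R2, R3} → strengths 0.55, 0.55
Aggregate via t-conorm [max(a, b)]: 0.55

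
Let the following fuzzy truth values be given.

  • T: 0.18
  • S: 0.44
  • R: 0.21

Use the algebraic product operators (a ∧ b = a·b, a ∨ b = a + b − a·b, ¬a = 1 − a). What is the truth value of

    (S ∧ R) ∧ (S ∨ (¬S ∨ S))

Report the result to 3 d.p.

0.080

S ∧ R = a·b on (0.4400, 0.2100) = 0.0924
¬S = 1 − 0.4400 = 0.5600
¬S ∨ S = a + b − a·b on (0.5600, 0.4400) = 0.7536
S ∨ (¬S ∨ S) = a + b − a·b on (0.4400, 0.7536) = 0.8620
(S ∧ R) ∧ (S ∨ (¬S ∨ S)) = a·b on (0.0924, 0.8620) = 0.0797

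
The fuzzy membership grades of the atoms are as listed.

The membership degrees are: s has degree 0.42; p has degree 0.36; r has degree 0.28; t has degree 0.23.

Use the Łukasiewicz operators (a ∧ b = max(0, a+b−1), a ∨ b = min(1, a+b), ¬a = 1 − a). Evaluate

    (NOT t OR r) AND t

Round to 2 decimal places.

NOT t = 1 − 0.23 = 0.77
NOT t OR r = min(1, a+b) on (0.77, 0.28) = 1.00
(NOT t OR r) AND t = max(0, a+b−1) on (1.00, 0.23) = 0.23

0.23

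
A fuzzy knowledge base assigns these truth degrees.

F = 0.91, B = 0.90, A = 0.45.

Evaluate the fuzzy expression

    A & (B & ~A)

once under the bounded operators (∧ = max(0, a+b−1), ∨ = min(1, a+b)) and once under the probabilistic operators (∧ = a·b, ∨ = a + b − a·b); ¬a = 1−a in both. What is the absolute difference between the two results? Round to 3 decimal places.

Under bounded:
  ~A = 1 − 0.45 = 0.55
  B & ~A = max(0, a+b−1) on (0.90, 0.55) = 0.45
  A & (B & ~A) = max(0, a+b−1) on (0.45, 0.45) = 0.00
  → value = 0.0000
Under probabilistic:
  ~A = 1 − 0.4500 = 0.5500
  B & ~A = a·b on (0.9000, 0.5500) = 0.4950
  A & (B & ~A) = a·b on (0.4500, 0.4950) = 0.2228
  → value = 0.2228
|0.0000 − 0.2228| = 0.223

0.223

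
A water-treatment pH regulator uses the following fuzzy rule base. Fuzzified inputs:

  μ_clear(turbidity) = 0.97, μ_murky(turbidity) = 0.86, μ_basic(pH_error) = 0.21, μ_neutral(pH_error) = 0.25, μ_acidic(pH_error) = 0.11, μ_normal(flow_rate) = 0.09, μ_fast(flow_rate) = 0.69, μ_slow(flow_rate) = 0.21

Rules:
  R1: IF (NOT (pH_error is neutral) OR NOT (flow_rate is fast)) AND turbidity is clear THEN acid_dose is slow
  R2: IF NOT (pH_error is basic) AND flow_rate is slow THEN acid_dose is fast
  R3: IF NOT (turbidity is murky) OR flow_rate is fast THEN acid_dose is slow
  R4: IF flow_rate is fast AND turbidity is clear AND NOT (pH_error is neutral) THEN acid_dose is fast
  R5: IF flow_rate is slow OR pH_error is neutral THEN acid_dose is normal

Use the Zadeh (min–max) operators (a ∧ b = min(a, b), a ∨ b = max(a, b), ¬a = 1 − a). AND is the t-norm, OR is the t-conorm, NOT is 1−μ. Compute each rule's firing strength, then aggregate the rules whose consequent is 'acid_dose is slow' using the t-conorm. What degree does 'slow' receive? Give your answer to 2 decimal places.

R1: (¬neutral=1−0.25=0.75 OR ¬fast=1−0.69=0.31) = 0.75; AND[min(a, b)] with clear=0.97 → w = 0.75
R2: ¬basic=1−0.21=0.79, slow=0.21; AND[min(a, b)] → w = 0.21
R3: ¬murky=1−0.86=0.14, fast=0.69; OR[max(a, b)] → w = 0.69
R4: fast=0.69, clear=0.97, ¬neutral=1−0.25=0.75; AND[min(a, b)] → w = 0.69
R5: slow=0.21, neutral=0.25; OR[max(a, b)] → w = 0.25
Rules with consequent 'slow': {R1, R3} → strengths 0.75, 0.69
Aggregate via t-conorm [max(a, b)]: 0.75

0.75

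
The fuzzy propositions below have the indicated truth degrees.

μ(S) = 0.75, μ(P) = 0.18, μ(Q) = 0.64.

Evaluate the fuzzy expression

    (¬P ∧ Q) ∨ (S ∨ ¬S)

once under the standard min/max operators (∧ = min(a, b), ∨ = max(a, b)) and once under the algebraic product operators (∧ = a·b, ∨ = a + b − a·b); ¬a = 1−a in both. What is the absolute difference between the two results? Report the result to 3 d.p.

0.161

Under standard min/max:
  ¬P = 1 − 0.18 = 0.82
  ¬P ∧ Q = min(a, b) on (0.82, 0.64) = 0.64
  ¬S = 1 − 0.75 = 0.25
  S ∨ ¬S = max(a, b) on (0.75, 0.25) = 0.75
  (¬P ∧ Q) ∨ (S ∨ ¬S) = max(a, b) on (0.64, 0.75) = 0.75
  → value = 0.7500
Under algebraic product:
  ¬P = 1 − 0.1800 = 0.8200
  ¬P ∧ Q = a·b on (0.8200, 0.6400) = 0.5248
  ¬S = 1 − 0.7500 = 0.2500
  S ∨ ¬S = a + b − a·b on (0.7500, 0.2500) = 0.8125
  (¬P ∧ Q) ∨ (S ∨ ¬S) = a + b − a·b on (0.5248, 0.8125) = 0.9109
  → value = 0.9109
|0.7500 − 0.9109| = 0.161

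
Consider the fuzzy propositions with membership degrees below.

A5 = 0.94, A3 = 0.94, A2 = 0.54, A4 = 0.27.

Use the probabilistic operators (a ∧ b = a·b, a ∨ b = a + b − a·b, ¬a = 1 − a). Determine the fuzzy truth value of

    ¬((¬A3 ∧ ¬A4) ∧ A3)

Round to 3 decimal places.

0.959

¬A3 = 1 − 0.9400 = 0.0600
¬A4 = 1 − 0.2700 = 0.7300
¬A3 ∧ ¬A4 = a·b on (0.0600, 0.7300) = 0.0438
(¬A3 ∧ ¬A4) ∧ A3 = a·b on (0.0438, 0.9400) = 0.0412
¬((¬A3 ∧ ¬A4) ∧ A3) = 1 − 0.0412 = 0.9588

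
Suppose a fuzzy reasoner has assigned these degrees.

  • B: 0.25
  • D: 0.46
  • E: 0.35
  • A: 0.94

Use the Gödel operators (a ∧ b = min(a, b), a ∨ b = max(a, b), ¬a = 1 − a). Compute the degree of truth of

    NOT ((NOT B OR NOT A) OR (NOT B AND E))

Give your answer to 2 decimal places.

0.25

NOT B = 1 − 0.25 = 0.75
NOT A = 1 − 0.94 = 0.06
NOT B OR NOT A = max(a, b) on (0.75, 0.06) = 0.75
NOT B = 1 − 0.25 = 0.75
NOT B AND E = min(a, b) on (0.75, 0.35) = 0.35
(NOT B OR NOT A) OR (NOT B AND E) = max(a, b) on (0.75, 0.35) = 0.75
NOT ((NOT B OR NOT A) OR (NOT B AND E)) = 1 − 0.75 = 0.25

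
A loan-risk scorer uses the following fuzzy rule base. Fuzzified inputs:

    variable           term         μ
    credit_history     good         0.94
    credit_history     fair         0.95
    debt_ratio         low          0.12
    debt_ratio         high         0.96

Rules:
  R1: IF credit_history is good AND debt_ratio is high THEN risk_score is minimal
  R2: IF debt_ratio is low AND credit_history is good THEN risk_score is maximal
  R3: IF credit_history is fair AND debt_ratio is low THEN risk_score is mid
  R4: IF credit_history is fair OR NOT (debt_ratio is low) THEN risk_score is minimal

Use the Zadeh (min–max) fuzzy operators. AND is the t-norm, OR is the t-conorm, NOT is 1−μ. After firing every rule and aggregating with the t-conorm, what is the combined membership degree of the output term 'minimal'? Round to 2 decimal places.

R1: good=0.94, high=0.96; AND[min(a, b)] → w = 0.94
R2: low=0.12, good=0.94; AND[min(a, b)] → w = 0.12
R3: fair=0.95, low=0.12; AND[min(a, b)] → w = 0.12
R4: fair=0.95, ¬low=1−0.12=0.88; OR[max(a, b)] → w = 0.95
Rules with consequent 'minimal': {R1, R4} → strengths 0.94, 0.95
Aggregate via t-conorm [max(a, b)]: 0.95

0.95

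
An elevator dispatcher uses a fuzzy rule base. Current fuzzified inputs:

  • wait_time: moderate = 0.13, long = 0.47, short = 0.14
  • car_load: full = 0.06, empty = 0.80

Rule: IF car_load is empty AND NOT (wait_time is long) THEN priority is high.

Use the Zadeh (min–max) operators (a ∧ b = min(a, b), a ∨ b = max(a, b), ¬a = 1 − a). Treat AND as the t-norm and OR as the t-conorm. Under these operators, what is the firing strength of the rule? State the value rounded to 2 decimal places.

0.53

firing strength: empty=0.80, ¬long=1−0.47=0.53; AND[min(a, b)] → w = 0.53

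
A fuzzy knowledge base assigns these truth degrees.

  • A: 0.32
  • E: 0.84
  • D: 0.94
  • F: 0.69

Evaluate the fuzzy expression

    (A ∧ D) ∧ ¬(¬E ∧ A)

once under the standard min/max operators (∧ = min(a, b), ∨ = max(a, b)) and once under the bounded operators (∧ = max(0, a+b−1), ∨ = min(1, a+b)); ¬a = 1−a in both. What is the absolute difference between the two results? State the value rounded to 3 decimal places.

Under standard min/max:
  A ∧ D = min(a, b) on (0.32, 0.94) = 0.32
  ¬E = 1 − 0.84 = 0.16
  ¬E ∧ A = min(a, b) on (0.16, 0.32) = 0.16
  ¬(¬E ∧ A) = 1 − 0.16 = 0.84
  (A ∧ D) ∧ ¬(¬E ∧ A) = min(a, b) on (0.32, 0.84) = 0.32
  → value = 0.3200
Under bounded:
  A ∧ D = max(0, a+b−1) on (0.32, 0.94) = 0.26
  ¬E = 1 − 0.84 = 0.16
  ¬E ∧ A = max(0, a+b−1) on (0.16, 0.32) = 0.00
  ¬(¬E ∧ A) = 1 − 0.00 = 1.00
  (A ∧ D) ∧ ¬(¬E ∧ A) = max(0, a+b−1) on (0.26, 1.00) = 0.26
  → value = 0.2600
|0.3200 − 0.2600| = 0.060

0.060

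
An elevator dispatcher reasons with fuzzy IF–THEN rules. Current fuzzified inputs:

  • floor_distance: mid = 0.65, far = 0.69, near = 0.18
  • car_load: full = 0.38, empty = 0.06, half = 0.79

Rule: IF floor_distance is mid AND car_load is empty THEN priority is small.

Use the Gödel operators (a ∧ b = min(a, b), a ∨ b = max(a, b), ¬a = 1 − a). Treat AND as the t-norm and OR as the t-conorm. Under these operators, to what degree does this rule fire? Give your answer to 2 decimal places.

firing strength: mid=0.65, empty=0.06; AND[min(a, b)] → w = 0.06

0.06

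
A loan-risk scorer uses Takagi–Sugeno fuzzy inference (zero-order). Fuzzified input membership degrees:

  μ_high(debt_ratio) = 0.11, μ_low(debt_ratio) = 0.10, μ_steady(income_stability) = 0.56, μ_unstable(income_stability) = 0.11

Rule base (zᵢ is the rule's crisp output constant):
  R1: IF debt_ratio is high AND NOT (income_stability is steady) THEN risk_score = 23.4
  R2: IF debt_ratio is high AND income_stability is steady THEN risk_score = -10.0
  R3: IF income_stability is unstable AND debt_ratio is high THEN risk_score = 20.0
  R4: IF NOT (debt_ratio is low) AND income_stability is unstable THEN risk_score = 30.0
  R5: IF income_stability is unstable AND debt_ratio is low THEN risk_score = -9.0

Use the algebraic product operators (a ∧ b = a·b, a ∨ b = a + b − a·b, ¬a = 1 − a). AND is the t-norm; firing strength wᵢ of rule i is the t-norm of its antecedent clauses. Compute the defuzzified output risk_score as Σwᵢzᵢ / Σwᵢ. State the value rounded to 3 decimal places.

15.638

R1 (z=23.4): high=0.11, ¬steady=1−0.56=0.44; AND[a·b] → w = 0.0484
R2 (z=-10.0): high=0.11, steady=0.56; AND[a·b] → w = 0.0616
R3 (z=20.0): unstable=0.11, high=0.11; AND[a·b] → w = 0.0121
R4 (z=30.0): ¬low=1−0.10=0.90, unstable=0.11; AND[a·b] → w = 0.0990
R5 (z=-9.0): unstable=0.11, low=0.10; AND[a·b] → w = 0.0110
Weighted average = (0.0484·23.4 + 0.0616·-10.0 + 0.0121·20.0 + 0.0990·30.0 + 0.0110·-9.0) / (0.0484 + 0.0616 + 0.0121 + 0.0990 + 0.0110)
  = 3.6296 / 0.2321 = 15.638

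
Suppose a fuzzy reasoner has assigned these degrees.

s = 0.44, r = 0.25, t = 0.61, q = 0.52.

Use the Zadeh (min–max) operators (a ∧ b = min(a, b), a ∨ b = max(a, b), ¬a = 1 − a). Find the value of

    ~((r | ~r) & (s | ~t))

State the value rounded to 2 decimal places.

~r = 1 − 0.25 = 0.75
r | ~r = max(a, b) on (0.25, 0.75) = 0.75
~t = 1 − 0.61 = 0.39
s | ~t = max(a, b) on (0.44, 0.39) = 0.44
(r | ~r) & (s | ~t) = min(a, b) on (0.75, 0.44) = 0.44
~((r | ~r) & (s | ~t)) = 1 − 0.44 = 0.56

0.56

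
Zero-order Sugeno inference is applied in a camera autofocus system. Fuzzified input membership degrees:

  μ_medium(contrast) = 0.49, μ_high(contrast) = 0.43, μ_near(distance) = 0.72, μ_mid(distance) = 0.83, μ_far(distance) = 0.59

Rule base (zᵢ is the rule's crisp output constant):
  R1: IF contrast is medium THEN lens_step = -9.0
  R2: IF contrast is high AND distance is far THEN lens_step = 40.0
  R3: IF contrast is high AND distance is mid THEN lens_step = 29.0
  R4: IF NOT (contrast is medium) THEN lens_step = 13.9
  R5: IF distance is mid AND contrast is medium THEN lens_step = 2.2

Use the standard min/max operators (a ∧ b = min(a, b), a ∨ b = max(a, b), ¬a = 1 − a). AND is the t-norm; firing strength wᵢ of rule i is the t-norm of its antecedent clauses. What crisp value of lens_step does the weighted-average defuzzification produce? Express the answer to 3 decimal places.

R1 (z=-9.0): medium=0.49 → w = 0.49
R2 (z=40.0): high=0.43, far=0.59; AND[min(a, b)] → w = 0.43
R3 (z=29.0): high=0.43, mid=0.83; AND[min(a, b)] → w = 0.43
R4 (z=13.9): ¬medium=1−0.49=0.51 → w = 0.51
R5 (z=2.2): mid=0.83, medium=0.49; AND[min(a, b)] → w = 0.49
Weighted average = (0.49·-9.0 + 0.43·40.0 + 0.43·29.0 + 0.51·13.9 + 0.49·2.2) / (0.49 + 0.43 + 0.43 + 0.51 + 0.49)
  = 33.4270 / 2.3500 = 14.224

14.224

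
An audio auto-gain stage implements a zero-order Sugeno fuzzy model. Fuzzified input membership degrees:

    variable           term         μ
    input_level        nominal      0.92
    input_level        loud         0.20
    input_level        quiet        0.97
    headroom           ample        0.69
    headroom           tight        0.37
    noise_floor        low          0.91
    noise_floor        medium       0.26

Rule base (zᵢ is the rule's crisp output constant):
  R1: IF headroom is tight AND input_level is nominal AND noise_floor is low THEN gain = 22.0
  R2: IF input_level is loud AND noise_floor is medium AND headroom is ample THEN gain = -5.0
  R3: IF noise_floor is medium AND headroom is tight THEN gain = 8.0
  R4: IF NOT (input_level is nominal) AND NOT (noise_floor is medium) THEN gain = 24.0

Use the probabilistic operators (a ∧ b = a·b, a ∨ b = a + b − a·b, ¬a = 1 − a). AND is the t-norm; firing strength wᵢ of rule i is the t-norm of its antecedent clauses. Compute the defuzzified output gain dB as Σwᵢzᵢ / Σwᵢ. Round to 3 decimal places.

17.615

R1 (z=22.0): tight=0.37, nominal=0.92, low=0.91; AND[a·b] → w = 0.3098
R2 (z=-5.0): loud=0.20, medium=0.26, ample=0.69; AND[a·b] → w = 0.0359
R3 (z=8.0): medium=0.26, tight=0.37; AND[a·b] → w = 0.0962
R4 (z=24.0): ¬nominal=1−0.92=0.08, ¬medium=1−0.26=0.74; AND[a·b] → w = 0.0592
Weighted average = (0.3098·22.0 + 0.0359·-5.0 + 0.0962·8.0 + 0.0592·24.0) / (0.3098 + 0.0359 + 0.0962 + 0.0592)
  = 8.8258 / 0.5010 = 17.615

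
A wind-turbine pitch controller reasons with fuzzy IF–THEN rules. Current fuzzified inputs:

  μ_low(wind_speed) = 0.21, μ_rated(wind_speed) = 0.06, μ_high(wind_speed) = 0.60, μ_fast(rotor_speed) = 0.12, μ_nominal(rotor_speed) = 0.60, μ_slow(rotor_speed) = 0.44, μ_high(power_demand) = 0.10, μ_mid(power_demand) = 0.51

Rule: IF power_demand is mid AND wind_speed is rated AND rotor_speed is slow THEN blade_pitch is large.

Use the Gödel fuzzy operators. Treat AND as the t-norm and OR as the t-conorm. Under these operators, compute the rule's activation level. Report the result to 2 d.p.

firing strength: mid=0.51, rated=0.06, slow=0.44; AND[min(a, b)] → w = 0.06

0.06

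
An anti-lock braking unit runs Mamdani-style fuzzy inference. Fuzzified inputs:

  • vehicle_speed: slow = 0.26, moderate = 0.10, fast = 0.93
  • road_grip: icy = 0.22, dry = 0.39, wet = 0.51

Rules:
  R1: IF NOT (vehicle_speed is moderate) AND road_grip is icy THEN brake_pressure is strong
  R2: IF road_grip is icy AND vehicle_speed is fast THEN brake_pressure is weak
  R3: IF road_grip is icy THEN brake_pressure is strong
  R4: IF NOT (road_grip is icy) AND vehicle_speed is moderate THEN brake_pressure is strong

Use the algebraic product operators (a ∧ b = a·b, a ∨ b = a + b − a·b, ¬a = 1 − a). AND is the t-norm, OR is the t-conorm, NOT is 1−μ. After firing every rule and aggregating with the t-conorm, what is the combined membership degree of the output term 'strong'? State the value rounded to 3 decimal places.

0.423

R1: ¬moderate=1−0.10=0.90, icy=0.22; AND[a·b] → w = 0.1980
R2: icy=0.22, fast=0.93; AND[a·b] → w = 0.2046
R3: icy=0.22 → w = 0.2200
R4: ¬icy=1−0.22=0.78, moderate=0.10; AND[a·b] → w = 0.0780
Rules with consequent 'strong': {R1, R3, R4} → strengths 0.1980, 0.2200, 0.0780
Aggregate via t-conorm [a + b − a·b]: 0.4232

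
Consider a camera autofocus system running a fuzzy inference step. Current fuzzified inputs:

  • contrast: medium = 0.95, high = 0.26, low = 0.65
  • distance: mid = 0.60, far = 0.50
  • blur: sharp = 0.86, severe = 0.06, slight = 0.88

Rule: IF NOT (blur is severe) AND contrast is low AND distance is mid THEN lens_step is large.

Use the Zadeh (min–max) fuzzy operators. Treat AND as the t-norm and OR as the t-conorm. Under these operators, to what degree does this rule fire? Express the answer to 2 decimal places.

firing strength: ¬severe=1−0.06=0.94, low=0.65, mid=0.60; AND[min(a, b)] → w = 0.60

0.60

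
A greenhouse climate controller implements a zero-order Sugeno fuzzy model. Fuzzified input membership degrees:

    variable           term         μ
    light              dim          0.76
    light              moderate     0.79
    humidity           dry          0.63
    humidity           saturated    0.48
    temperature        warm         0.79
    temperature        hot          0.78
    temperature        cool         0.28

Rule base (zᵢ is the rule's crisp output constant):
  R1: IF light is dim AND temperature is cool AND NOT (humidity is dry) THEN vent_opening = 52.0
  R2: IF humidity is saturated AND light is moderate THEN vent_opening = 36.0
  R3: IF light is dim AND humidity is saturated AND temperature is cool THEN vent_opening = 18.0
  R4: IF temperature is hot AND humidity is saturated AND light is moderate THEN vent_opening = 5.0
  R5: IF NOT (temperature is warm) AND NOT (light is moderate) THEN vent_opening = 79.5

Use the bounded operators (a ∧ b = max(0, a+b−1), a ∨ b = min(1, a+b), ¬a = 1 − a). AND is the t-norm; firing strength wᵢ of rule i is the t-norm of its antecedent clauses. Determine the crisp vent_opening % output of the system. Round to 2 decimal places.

31.16

R1 (z=52.0): dim=0.76, cool=0.28, ¬dry=1−0.63=0.37; AND[max(0, a+b−1)] → w = 0.00
R2 (z=36.0): saturated=0.48, moderate=0.79; AND[max(0, a+b−1)] → w = 0.27
R3 (z=18.0): dim=0.76, saturated=0.48, cool=0.28; AND[max(0, a+b−1)] → w = 0.00
R4 (z=5.0): hot=0.78, saturated=0.48, moderate=0.79; AND[max(0, a+b−1)] → w = 0.05
R5 (z=79.5): ¬warm=1−0.79=0.21, ¬moderate=1−0.79=0.21; AND[max(0, a+b−1)] → w = 0.00
Weighted average = (0.00·52.0 + 0.27·36.0 + 0.00·18.0 + 0.05·5.0 + 0.00·79.5) / (0.00 + 0.27 + 0.00 + 0.05 + 0.00)
  = 9.9700 / 0.3200 = 31.16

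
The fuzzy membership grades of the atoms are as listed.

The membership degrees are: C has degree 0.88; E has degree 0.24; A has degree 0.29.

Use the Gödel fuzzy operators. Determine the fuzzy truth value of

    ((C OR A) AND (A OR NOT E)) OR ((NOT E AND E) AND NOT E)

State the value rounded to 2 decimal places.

0.76

C OR A = max(a, b) on (0.88, 0.29) = 0.88
NOT E = 1 − 0.24 = 0.76
A OR NOT E = max(a, b) on (0.29, 0.76) = 0.76
(C OR A) AND (A OR NOT E) = min(a, b) on (0.88, 0.76) = 0.76
NOT E = 1 − 0.24 = 0.76
NOT E AND E = min(a, b) on (0.76, 0.24) = 0.24
NOT E = 1 − 0.24 = 0.76
(NOT E AND E) AND NOT E = min(a, b) on (0.24, 0.76) = 0.24
((C OR A) AND (A OR NOT E)) OR ((NOT E AND E) AND NOT E) = max(a, b) on (0.76, 0.24) = 0.76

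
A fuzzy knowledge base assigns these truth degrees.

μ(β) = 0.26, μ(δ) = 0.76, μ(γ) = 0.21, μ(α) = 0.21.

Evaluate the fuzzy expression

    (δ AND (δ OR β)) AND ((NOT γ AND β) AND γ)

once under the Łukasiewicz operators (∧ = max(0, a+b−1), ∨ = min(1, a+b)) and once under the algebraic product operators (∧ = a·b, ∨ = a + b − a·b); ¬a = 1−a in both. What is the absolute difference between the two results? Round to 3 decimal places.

Under Łukasiewicz:
  δ OR β = min(1, a+b) on (0.76, 0.26) = 1.00
  δ AND (δ OR β) = max(0, a+b−1) on (0.76, 1.00) = 0.76
  NOT γ = 1 − 0.21 = 0.79
  NOT γ AND β = max(0, a+b−1) on (0.79, 0.26) = 0.05
  (NOT γ AND β) AND γ = max(0, a+b−1) on (0.05, 0.21) = 0.00
  (δ AND (δ OR β)) AND ((NOT γ AND β) AND γ) = max(0, a+b−1) on (0.76, 0.00) = 0.00
  → value = 0.0000
Under algebraic product:
  δ OR β = a + b − a·b on (0.7600, 0.2600) = 0.8224
  δ AND (δ OR β) = a·b on (0.7600, 0.8224) = 0.6250
  NOT γ = 1 − 0.2100 = 0.7900
  NOT γ AND β = a·b on (0.7900, 0.2600) = 0.2054
  (NOT γ AND β) AND γ = a·b on (0.2054, 0.2100) = 0.0431
  (δ AND (δ OR β)) AND ((NOT γ AND β) AND γ) = a·b on (0.6250, 0.0431) = 0.0270
  → value = 0.0270
|0.0000 − 0.0270| = 0.027

0.027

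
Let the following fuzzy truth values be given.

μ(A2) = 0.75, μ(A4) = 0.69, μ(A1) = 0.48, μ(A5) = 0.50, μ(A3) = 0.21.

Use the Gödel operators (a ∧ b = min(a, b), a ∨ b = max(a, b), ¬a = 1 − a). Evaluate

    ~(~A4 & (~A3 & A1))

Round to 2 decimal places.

~A4 = 1 − 0.69 = 0.31
~A3 = 1 − 0.21 = 0.79
~A3 & A1 = min(a, b) on (0.79, 0.48) = 0.48
~A4 & (~A3 & A1) = min(a, b) on (0.31, 0.48) = 0.31
~(~A4 & (~A3 & A1)) = 1 − 0.31 = 0.69

0.69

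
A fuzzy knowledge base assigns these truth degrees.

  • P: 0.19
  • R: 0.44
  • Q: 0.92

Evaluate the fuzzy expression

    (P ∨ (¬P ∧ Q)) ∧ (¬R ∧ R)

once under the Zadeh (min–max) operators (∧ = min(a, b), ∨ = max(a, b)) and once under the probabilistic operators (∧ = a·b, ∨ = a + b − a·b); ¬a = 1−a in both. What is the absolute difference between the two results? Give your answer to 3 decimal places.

0.244

Under Zadeh (min–max):
  ¬P = 1 − 0.19 = 0.81
  ¬P ∧ Q = min(a, b) on (0.81, 0.92) = 0.81
  P ∨ (¬P ∧ Q) = max(a, b) on (0.19, 0.81) = 0.81
  ¬R = 1 − 0.44 = 0.56
  ¬R ∧ R = min(a, b) on (0.56, 0.44) = 0.44
  (P ∨ (¬P ∧ Q)) ∧ (¬R ∧ R) = min(a, b) on (0.81, 0.44) = 0.44
  → value = 0.4400
Under probabilistic:
  ¬P = 1 − 0.1900 = 0.8100
  ¬P ∧ Q = a·b on (0.8100, 0.9200) = 0.7452
  P ∨ (¬P ∧ Q) = a + b − a·b on (0.1900, 0.7452) = 0.7936
  ¬R = 1 − 0.4400 = 0.5600
  ¬R ∧ R = a·b on (0.5600, 0.4400) = 0.2464
  (P ∨ (¬P ∧ Q)) ∧ (¬R ∧ R) = a·b on (0.7936, 0.2464) = 0.1955
  → value = 0.1955
|0.4400 − 0.1955| = 0.244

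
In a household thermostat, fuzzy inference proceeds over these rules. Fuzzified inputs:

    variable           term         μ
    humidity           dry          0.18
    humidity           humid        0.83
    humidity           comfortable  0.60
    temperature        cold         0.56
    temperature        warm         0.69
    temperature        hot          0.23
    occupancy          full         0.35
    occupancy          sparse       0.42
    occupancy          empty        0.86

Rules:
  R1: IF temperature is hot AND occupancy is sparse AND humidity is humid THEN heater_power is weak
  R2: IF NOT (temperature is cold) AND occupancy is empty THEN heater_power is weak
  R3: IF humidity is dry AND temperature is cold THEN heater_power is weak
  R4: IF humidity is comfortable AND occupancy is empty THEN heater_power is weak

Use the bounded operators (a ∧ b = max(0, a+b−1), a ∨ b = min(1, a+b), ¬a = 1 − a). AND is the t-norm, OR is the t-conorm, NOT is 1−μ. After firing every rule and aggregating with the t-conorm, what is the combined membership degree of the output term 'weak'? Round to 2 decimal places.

0.76

R1: hot=0.23, sparse=0.42, humid=0.83; AND[max(0, a+b−1)] → w = 0.00
R2: ¬cold=1−0.56=0.44, empty=0.86; AND[max(0, a+b−1)] → w = 0.30
R3: dry=0.18, cold=0.56; AND[max(0, a+b−1)] → w = 0.00
R4: comfortable=0.60, empty=0.86; AND[max(0, a+b−1)] → w = 0.46
Rules with consequent 'weak': {R1, R2, R3, R4} → strengths 0.00, 0.30, 0.00, 0.46
Aggregate via t-conorm [min(1, a+b)]: 0.76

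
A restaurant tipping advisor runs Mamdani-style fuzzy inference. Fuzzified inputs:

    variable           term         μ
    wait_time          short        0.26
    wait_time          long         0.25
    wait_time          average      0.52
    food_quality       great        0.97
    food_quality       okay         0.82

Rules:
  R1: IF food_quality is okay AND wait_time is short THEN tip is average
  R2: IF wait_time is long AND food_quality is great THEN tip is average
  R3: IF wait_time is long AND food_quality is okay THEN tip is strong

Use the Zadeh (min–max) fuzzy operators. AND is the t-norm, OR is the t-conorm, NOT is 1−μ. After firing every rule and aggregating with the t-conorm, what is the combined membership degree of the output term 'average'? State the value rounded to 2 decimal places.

0.26

R1: okay=0.82, short=0.26; AND[min(a, b)] → w = 0.26
R2: long=0.25, great=0.97; AND[min(a, b)] → w = 0.25
R3: long=0.25, okay=0.82; AND[min(a, b)] → w = 0.25
Rules with consequent 'average': {R1, R2} → strengths 0.26, 0.25
Aggregate via t-conorm [max(a, b)]: 0.26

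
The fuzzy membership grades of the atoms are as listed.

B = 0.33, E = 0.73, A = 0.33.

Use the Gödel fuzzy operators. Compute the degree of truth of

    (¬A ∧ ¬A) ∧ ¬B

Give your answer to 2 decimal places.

0.67

¬A = 1 − 0.33 = 0.67
¬A = 1 − 0.33 = 0.67
¬A ∧ ¬A = min(a, b) on (0.67, 0.67) = 0.67
¬B = 1 − 0.33 = 0.67
(¬A ∧ ¬A) ∧ ¬B = min(a, b) on (0.67, 0.67) = 0.67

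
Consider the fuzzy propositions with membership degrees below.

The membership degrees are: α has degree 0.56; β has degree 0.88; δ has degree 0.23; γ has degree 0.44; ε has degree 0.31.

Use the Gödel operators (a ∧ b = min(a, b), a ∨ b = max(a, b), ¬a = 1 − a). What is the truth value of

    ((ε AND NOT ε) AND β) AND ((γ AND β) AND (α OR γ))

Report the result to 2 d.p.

NOT ε = 1 − 0.31 = 0.69
ε AND NOT ε = min(a, b) on (0.31, 0.69) = 0.31
(ε AND NOT ε) AND β = min(a, b) on (0.31, 0.88) = 0.31
γ AND β = min(a, b) on (0.44, 0.88) = 0.44
α OR γ = max(a, b) on (0.56, 0.44) = 0.56
(γ AND β) AND (α OR γ) = min(a, b) on (0.44, 0.56) = 0.44
((ε AND NOT ε) AND β) AND ((γ AND β) AND (α OR γ)) = min(a, b) on (0.31, 0.44) = 0.31

0.31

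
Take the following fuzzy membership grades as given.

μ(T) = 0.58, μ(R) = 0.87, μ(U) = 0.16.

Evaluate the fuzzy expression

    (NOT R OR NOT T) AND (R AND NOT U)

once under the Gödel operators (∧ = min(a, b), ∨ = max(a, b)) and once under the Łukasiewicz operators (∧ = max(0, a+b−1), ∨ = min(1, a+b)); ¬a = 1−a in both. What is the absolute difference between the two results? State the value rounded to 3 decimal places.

Under Gödel:
  NOT R = 1 − 0.87 = 0.13
  NOT T = 1 − 0.58 = 0.42
  NOT R OR NOT T = max(a, b) on (0.13, 0.42) = 0.42
  NOT U = 1 − 0.16 = 0.84
  R AND NOT U = min(a, b) on (0.87, 0.84) = 0.84
  (NOT R OR NOT T) AND (R AND NOT U) = min(a, b) on (0.42, 0.84) = 0.42
  → value = 0.4200
Under Łukasiewicz:
  NOT R = 1 − 0.87 = 0.13
  NOT T = 1 − 0.58 = 0.42
  NOT R OR NOT T = min(1, a+b) on (0.13, 0.42) = 0.55
  NOT U = 1 − 0.16 = 0.84
  R AND NOT U = max(0, a+b−1) on (0.87, 0.84) = 0.71
  (NOT R OR NOT T) AND (R AND NOT U) = max(0, a+b−1) on (0.55, 0.71) = 0.26
  → value = 0.2600
|0.4200 − 0.2600| = 0.160

0.160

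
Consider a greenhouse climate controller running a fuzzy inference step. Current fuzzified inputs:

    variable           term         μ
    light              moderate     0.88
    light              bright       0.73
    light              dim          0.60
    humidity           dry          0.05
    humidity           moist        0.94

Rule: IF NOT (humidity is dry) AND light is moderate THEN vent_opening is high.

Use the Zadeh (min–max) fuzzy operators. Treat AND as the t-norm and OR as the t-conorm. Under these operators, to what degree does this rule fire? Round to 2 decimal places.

firing strength: ¬dry=1−0.05=0.95, moderate=0.88; AND[min(a, b)] → w = 0.88

0.88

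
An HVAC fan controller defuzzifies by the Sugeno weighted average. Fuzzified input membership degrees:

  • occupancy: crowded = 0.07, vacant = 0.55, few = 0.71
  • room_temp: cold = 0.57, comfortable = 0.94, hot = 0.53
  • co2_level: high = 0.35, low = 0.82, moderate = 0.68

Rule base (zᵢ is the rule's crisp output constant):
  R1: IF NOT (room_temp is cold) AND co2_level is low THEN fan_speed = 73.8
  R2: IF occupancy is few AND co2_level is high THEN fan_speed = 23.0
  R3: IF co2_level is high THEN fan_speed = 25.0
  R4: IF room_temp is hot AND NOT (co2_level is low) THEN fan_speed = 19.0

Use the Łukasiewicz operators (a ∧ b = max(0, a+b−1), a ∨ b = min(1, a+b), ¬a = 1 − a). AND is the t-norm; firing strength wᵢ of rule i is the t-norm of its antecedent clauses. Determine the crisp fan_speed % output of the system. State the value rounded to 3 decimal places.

43.303

R1 (z=73.8): ¬cold=1−0.57=0.43, low=0.82; AND[max(0, a+b−1)] → w = 0.25
R2 (z=23.0): few=0.71, high=0.35; AND[max(0, a+b−1)] → w = 0.06
R3 (z=25.0): high=0.35 → w = 0.35
R4 (z=19.0): hot=0.53, ¬low=1−0.82=0.18; AND[max(0, a+b−1)] → w = 0.00
Weighted average = (0.25·73.8 + 0.06·23.0 + 0.35·25.0 + 0.00·19.0) / (0.25 + 0.06 + 0.35 + 0.00)
  = 28.5800 / 0.6600 = 43.303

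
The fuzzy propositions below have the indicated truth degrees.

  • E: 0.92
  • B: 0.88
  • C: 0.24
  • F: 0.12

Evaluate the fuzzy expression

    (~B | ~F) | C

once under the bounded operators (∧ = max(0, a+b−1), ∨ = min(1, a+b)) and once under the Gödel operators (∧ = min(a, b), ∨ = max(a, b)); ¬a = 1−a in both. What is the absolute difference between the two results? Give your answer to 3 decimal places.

Under bounded:
  ~B = 1 − 0.88 = 0.12
  ~F = 1 − 0.12 = 0.88
  ~B | ~F = min(1, a+b) on (0.12, 0.88) = 1.00
  (~B | ~F) | C = min(1, a+b) on (1.00, 0.24) = 1.00
  → value = 1.0000
Under Gödel:
  ~B = 1 − 0.88 = 0.12
  ~F = 1 − 0.12 = 0.88
  ~B | ~F = max(a, b) on (0.12, 0.88) = 0.88
  (~B | ~F) | C = max(a, b) on (0.88, 0.24) = 0.88
  → value = 0.8800
|1.0000 − 0.8800| = 0.120

0.120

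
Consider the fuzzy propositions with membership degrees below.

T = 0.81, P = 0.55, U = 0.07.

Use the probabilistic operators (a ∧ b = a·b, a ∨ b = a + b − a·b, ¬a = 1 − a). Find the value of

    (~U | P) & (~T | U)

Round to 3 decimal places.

0.239

~U = 1 − 0.0700 = 0.9300
~U | P = a + b − a·b on (0.9300, 0.5500) = 0.9685
~T = 1 − 0.8100 = 0.1900
~T | U = a + b − a·b on (0.1900, 0.0700) = 0.2467
(~U | P) & (~T | U) = a·b on (0.9685, 0.2467) = 0.2389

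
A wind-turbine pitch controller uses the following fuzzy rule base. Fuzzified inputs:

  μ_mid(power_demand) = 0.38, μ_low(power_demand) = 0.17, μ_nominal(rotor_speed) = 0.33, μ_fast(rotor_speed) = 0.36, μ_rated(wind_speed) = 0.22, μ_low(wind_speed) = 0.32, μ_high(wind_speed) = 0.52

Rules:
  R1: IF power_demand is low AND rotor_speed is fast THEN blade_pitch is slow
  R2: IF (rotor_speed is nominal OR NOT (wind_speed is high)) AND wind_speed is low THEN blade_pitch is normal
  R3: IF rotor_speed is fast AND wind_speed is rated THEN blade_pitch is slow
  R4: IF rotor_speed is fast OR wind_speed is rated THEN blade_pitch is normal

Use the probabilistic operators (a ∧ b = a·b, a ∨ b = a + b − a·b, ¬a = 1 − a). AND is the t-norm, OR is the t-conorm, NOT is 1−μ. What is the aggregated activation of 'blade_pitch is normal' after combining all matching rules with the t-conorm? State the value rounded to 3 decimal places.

R1: low=0.17, fast=0.36; AND[a·b] → w = 0.0612
R2: (nominal=0.33 OR ¬high=1−0.52=0.48) = 0.6516; AND[a·b] with low=0.32 → w = 0.2085
R3: fast=0.36, rated=0.22; AND[a·b] → w = 0.0792
R4: fast=0.36, rated=0.22; OR[a + b − a·b] → w = 0.5008
Rules with consequent 'normal': {R2, R4} → strengths 0.2085, 0.5008
Aggregate via t-conorm [a + b − a·b]: 0.6049

0.605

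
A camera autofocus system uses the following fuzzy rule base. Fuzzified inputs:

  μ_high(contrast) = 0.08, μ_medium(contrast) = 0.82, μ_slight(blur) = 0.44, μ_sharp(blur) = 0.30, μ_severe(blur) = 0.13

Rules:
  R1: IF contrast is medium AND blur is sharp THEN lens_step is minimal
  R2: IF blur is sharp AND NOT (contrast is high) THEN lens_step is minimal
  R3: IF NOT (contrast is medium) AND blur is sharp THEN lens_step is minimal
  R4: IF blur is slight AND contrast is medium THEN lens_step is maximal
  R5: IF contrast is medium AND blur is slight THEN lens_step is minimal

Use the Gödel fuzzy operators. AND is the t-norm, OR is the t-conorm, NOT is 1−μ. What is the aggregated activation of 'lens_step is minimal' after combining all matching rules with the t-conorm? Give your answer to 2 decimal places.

R1: medium=0.82, sharp=0.30; AND[min(a, b)] → w = 0.30
R2: sharp=0.30, ¬high=1−0.08=0.92; AND[min(a, b)] → w = 0.30
R3: ¬medium=1−0.82=0.18, sharp=0.30; AND[min(a, b)] → w = 0.18
R4: slight=0.44, medium=0.82; AND[min(a, b)] → w = 0.44
R5: medium=0.82, slight=0.44; AND[min(a, b)] → w = 0.44
Rules with consequent 'minimal': {R1, R2, R3, R5} → strengths 0.30, 0.30, 0.18, 0.44
Aggregate via t-conorm [max(a, b)]: 0.44

0.44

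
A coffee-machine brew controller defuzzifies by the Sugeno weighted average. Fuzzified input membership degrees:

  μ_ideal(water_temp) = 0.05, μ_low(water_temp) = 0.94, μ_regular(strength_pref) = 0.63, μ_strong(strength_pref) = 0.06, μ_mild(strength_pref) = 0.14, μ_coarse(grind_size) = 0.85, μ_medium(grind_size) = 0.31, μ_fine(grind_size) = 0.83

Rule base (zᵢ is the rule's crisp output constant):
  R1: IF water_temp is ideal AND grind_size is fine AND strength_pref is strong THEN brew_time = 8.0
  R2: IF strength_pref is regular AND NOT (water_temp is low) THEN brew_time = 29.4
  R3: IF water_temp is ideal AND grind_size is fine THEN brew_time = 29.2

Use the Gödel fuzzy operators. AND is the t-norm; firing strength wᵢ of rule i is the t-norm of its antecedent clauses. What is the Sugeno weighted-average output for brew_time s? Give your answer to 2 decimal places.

22.65

R1 (z=8.0): ideal=0.05, fine=0.83, strong=0.06; AND[min(a, b)] → w = 0.05
R2 (z=29.4): regular=0.63, ¬low=1−0.94=0.06; AND[min(a, b)] → w = 0.06
R3 (z=29.2): ideal=0.05, fine=0.83; AND[min(a, b)] → w = 0.05
Weighted average = (0.05·8.0 + 0.06·29.4 + 0.05·29.2) / (0.05 + 0.06 + 0.05)
  = 3.6240 / 0.1600 = 22.65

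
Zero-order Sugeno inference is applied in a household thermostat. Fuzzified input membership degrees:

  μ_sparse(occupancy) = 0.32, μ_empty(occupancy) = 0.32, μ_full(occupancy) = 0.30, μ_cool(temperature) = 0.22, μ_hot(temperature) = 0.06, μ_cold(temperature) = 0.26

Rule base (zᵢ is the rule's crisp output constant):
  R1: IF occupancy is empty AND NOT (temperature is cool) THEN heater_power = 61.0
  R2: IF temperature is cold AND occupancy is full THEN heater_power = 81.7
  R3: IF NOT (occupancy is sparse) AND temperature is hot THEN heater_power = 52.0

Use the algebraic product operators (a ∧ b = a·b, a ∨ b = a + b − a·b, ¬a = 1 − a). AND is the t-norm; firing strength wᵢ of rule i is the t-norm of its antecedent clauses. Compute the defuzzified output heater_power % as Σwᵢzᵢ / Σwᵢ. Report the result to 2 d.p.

64.39

R1 (z=61.0): empty=0.32, ¬cool=1−0.22=0.78; AND[a·b] → w = 0.2496
R2 (z=81.7): cold=0.26, full=0.30; AND[a·b] → w = 0.0780
R3 (z=52.0): ¬sparse=1−0.32=0.68, hot=0.06; AND[a·b] → w = 0.0408
Weighted average = (0.2496·61.0 + 0.0780·81.7 + 0.0408·52.0) / (0.2496 + 0.0780 + 0.0408)
  = 23.7198 / 0.3684 = 64.39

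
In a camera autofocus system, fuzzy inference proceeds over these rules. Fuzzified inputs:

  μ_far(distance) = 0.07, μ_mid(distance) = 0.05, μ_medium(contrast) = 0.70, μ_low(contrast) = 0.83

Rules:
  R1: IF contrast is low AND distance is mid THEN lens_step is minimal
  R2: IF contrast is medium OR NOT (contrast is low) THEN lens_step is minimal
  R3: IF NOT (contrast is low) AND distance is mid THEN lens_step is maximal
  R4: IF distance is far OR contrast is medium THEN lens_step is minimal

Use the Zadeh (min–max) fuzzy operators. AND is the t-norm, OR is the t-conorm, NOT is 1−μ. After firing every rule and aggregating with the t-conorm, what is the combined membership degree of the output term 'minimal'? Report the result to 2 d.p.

R1: low=0.83, mid=0.05; AND[min(a, b)] → w = 0.05
R2: medium=0.70, ¬low=1−0.83=0.17; OR[max(a, b)] → w = 0.70
R3: ¬low=1−0.83=0.17, mid=0.05; AND[min(a, b)] → w = 0.05
R4: far=0.07, medium=0.70; OR[max(a, b)] → w = 0.70
Rules with consequent 'minimal': {R1, R2, R4} → strengths 0.05, 0.70, 0.70
Aggregate via t-conorm [max(a, b)]: 0.70

0.70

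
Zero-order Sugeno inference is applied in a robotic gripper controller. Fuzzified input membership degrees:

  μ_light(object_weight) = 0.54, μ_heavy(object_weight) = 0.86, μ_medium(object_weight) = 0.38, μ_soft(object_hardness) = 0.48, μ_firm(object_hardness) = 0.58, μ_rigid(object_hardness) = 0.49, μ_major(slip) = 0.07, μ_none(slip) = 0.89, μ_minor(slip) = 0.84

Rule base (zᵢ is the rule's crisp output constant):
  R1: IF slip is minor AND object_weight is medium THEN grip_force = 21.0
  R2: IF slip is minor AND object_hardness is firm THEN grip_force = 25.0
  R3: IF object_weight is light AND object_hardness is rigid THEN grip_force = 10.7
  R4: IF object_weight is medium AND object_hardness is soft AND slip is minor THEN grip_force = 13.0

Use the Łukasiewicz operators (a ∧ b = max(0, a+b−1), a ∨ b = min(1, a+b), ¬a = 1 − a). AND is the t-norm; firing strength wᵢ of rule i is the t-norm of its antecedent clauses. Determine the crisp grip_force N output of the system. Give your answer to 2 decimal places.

23.05

R1 (z=21.0): minor=0.84, medium=0.38; AND[max(0, a+b−1)] → w = 0.22
R2 (z=25.0): minor=0.84, firm=0.58; AND[max(0, a+b−1)] → w = 0.42
R3 (z=10.7): light=0.54, rigid=0.49; AND[max(0, a+b−1)] → w = 0.03
R4 (z=13.0): medium=0.38, soft=0.48, minor=0.84; AND[max(0, a+b−1)] → w = 0.00
Weighted average = (0.22·21.0 + 0.42·25.0 + 0.03·10.7 + 0.00·13.0) / (0.22 + 0.42 + 0.03 + 0.00)
  = 15.4410 / 0.6700 = 23.05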